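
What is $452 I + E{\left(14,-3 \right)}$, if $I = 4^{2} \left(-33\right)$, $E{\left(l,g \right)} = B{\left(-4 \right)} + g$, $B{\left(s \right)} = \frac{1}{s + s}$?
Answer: $- \frac{1909273}{8} \approx -2.3866 \cdot 10^{5}$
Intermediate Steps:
$B{\left(s \right)} = \frac{1}{2 s}$
$E{\left(l,g \right)} = - \frac{1}{8} + g$ ($E{\left(l,g \right)} = \frac{1}{2 \left(-4\right)} + g = \frac{1}{2} \left(- \frac{1}{4}\right) + g = - \frac{1}{8} + g$)
$I = -528$ ($I = 16 \left(-33\right) = -528$)
$452 I + E{\left(14,-3 \right)} = 452 \left(-528\right) - \frac{25}{8} = -238656 - \frac{25}{8} = - \frac{1909273}{8}$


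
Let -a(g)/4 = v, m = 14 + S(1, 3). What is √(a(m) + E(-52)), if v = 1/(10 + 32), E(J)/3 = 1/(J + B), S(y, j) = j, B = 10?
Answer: I*√6/6 ≈ 0.40825*I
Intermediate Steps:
E(J) = 3/(10 + J) (E(J) = 3/(J + 10) = 3/(10 + J))
m = 17 (m = 14 + 3 = 17)
v = 1/42 ≈ 0.023810
a(g) = -2/21 (a(g) = -4*1/42 = -2/21)
√(a(m) + E(-52)) = √(-2/21 + 3/(10 - 52)) = √(-2/21 + 3/(-42)) = √(-2/21 + 3*(-1/42)) = √(-2/21 - 1/14) = √(-⅙) = I*√6/6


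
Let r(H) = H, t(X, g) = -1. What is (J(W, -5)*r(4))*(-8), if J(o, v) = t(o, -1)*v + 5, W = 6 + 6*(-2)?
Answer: -320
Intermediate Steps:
W = -6 (W = 6 - 12 = -6)
J(o, v) = 5 - v (J(o, v) = -v + 5 = 5 - v)
(J(W, -5)*r(4))*(-8) = ((5 - 1*(-5))*4)*(-8) = ((5 + 5)*4)*(-8) = (10*4)*(-8) = 40*(-8) = -320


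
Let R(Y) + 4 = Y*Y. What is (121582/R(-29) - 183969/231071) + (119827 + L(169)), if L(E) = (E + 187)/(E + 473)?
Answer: 80089014246148/667564119 ≈ 1.1997e+5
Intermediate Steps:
R(Y) = -4 + Y² (R(Y) = -4 + Y*Y = -4 + Y²)
L(E) = (187 + E)/(473 + E)
(121582/R(-29) - 183969/231071) + (119827 + L(169)) = (121582/(-4 + (-29)²) - 183969/231071) + (119827 + (187 + 169)/(473 + 169)) = (121582/(-4 + 841) - 183969*1/231071) + (119827 + 356/642) = (121582/837 - 183969/231071) + (119827 + (1/642)*356) = (121582*(1/837) - 183969/231071) + (119827 + 178/321) = (3922/27 - 183969/231071) + 38464645/321 = 901293299/6238917 + 38464645/321 = 80089014246148/667564119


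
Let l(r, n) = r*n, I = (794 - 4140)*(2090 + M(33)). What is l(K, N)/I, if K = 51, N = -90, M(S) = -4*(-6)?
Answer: 2295/3536722 ≈ 0.00064891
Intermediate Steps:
M(S) = 24
I = -7073444 (I = (794 - 4140)*(2090 + 24) = -3346*2114 = -7073444)
l(r, n) = n*r
l(K, N)/I = -90*51/(-7073444) = -4590*(-1/7073444) = 2295/3536722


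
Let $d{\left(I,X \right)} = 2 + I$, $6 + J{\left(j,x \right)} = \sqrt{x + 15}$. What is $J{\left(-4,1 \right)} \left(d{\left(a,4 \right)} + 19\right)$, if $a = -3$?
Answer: $-36$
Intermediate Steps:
$J{\left(j,x \right)} = -6 + \sqrt{15 + x}$ ($J{\left(j,x \right)} = -6 + \sqrt{x + 15} = -6 + \sqrt{15 + x}$)
$J{\left(-4,1 \right)} \left(d{\left(a,4 \right)} + 19\right) = \left(-6 + \sqrt{15 + 1}\right) \left(\left(2 - 3\right) + 19\right) = \left(-6 + \sqrt{16}\right) \left(-1 + 19\right) = \left(-6 + 4\right) 18 = \left(-2\right) 18 = -36$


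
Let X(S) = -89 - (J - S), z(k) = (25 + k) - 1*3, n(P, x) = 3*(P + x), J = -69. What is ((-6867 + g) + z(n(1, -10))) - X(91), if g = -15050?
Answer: -21993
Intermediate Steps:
n(P, x) = 3*P + 3*x
z(k) = 22 + k (z(k) = (25 + k) - 3 = 22 + k)
X(S) = -20 + S (X(S) = -89 - (-69 - S) = -89 + (69 + S) = -20 + S)
((-6867 + g) + z(n(1, -10))) - X(91) = ((-6867 - 15050) + (22 + (3*1 + 3*(-10)))) - (-20 + 91) = (-21917 + (22 + (3 - 30))) - 1*71 = (-21917 + (22 - 27)) - 71 = (-21917 - 5) - 71 = -21922 - 71 = -21993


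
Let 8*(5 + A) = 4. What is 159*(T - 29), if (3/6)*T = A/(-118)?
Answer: -542667/118 ≈ -4598.9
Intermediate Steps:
A = -9/2 (A = -5 + (⅛)*4 = -5 + ½ = -9/2 ≈ -4.5000)
T = 9/118 (T = 2*(-9/2/(-118)) = 2*(-9/2*(-1/118)) = 2*(9/236) = 9/118 ≈ 0.076271)
159*(T - 29) = 159*(9/118 - 29) = 159*(-3413/118) = -542667/118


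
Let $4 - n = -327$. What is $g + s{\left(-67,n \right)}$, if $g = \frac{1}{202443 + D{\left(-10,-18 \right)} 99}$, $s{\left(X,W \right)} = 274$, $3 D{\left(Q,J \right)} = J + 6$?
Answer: $\frac{55360879}{202047} \approx 274.0$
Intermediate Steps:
$n = 331$ ($n = 4 - -327 = 4 + 327 = 331$)
$D{\left(Q,J \right)} = 2 + \frac{J}{3}$ ($D{\left(Q,J \right)} = \frac{J + 6}{3} = \frac{6 + J}{3} = 2 + \frac{J}{3}$)
$g = \frac{1}{202047}$ ($g = \frac{1}{202443 + \left(2 + \frac{1}{3} \left(-18\right)\right) 99} = \frac{1}{202443 + \left(2 - 6\right) 99} = \frac{1}{202443 - 396} = \frac{1}{202047} \approx 4.9493 \cdot 10^{-6}$)
$g + s{\left(-67,n \right)} = \frac{1}{202047} + 274 = \frac{55360879}{202047}$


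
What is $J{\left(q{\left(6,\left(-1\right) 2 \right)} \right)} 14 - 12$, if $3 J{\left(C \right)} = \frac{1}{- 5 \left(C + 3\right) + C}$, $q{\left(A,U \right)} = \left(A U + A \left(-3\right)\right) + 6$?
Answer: $- \frac{2902}{243} \approx -11.942$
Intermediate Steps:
$q{\left(A,U \right)} = 6 - 3 A + A U$ ($q{\left(A,U \right)} = \left(A U - 3 A\right) + 6 = \left(- 3 A + A U\right) + 6 = 6 - 3 A + A U$)
$J{\left(C \right)} = \frac{1}{3 \left(-15 - 4 C\right)}$ ($J{\left(C \right)} = \frac{1}{3 \left(- 5 \left(C + 3\right) + C\right)} = \frac{1}{3 \left(- 5 \left(3 + C\right) + C\right)} = \frac{1}{3 \left(\left(-15 - 5 C\right) + C\right)} = \frac{1}{3 \left(-15 - 4 C\right)}$)
$J{\left(q{\left(6,\left(-1\right) 2 \right)} \right)} 14 - 12 = - \frac{1}{45 + 12 \left(6 - 18 + 6 \left(\left(-1\right) 2\right)\right)} 14 - 12 = - \frac{1}{45 + 12 \left(6 - 18 + 6 \left(-2\right)\right)} 14 - 12 = - \frac{1}{45 + 12 \left(6 - 18 - 12\right)} 14 - 12 = - \frac{1}{45 + 12 \left(-24\right)} 14 - 12 = - \frac{1}{45 - 288} \cdot 14 - 12 = - \frac{1}{-243} \cdot 14 - 12 = \left(-1\right) \left(- \frac{1}{243}\right) 14 - 12 = \frac{1}{243} \cdot 14 - 12 = \frac{14}{243} - 12 = - \frac{2902}{243}$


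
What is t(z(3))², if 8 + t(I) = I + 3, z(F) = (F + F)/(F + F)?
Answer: 16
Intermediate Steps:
z(F) = 1 (z(F) = (2*F)/((2*F)) = (2*F)*(1/(2*F)) = 1)
t(I) = -5 + I (t(I) = -8 + (I + 3) = -8 + (3 + I) = -5 + I)
t(z(3))² = (-5 + 1)² = (-4)² = 16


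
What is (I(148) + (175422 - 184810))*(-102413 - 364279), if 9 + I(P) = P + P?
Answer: 4247363892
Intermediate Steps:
I(P) = -9 + 2*P (I(P) = -9 + (P + P) = -9 + 2*P)
(I(148) + (175422 - 184810))*(-102413 - 364279) = ((-9 + 2*148) + (175422 - 184810))*(-102413 - 364279) = ((-9 + 296) - 9388)*(-466692) = (287 - 9388)*(-466692) = -9101*(-466692) = 4247363892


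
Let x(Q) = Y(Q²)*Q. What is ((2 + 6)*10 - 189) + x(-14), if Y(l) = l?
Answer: -2853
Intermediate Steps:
x(Q) = Q³ (x(Q) = Q²*Q = Q³)
((2 + 6)*10 - 189) + x(-14) = ((2 + 6)*10 - 189) + (-14)³ = (8*10 - 189) - 2744 = (80 - 189) - 2744 = -109 - 2744 = -2853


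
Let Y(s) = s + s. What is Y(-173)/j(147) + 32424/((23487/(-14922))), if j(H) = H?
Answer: -23710424306/1150863 ≈ -20602.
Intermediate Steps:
Y(s) = 2*s
Y(-173)/j(147) + 32424/((23487/(-14922))) = (2*(-173))/147 + 32424/((23487/(-14922))) = -346*1/147 + 32424/((23487*(-1/14922))) = -346/147 + 32424/(-7829/4974) = -346/147 + 32424*(-4974/7829) = -346/147 - 161276976/7829 = -23710424306/1150863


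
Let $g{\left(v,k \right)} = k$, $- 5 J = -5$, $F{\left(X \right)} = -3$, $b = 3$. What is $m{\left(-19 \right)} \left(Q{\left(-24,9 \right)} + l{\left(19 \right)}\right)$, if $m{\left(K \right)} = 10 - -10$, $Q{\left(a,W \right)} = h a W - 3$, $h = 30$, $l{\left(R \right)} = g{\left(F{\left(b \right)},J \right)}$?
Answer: $-129640$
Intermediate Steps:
$J = 1$ ($J = \left(- \frac{1}{5}\right) \left(-5\right) = 1$)
$l{\left(R \right)} = 1$
$Q{\left(a,W \right)} = -3 + 30 W a$ ($Q{\left(a,W \right)} = 30 a W - 3 = 30 W a - 3 = -3 + 30 W a$)
$m{\left(K \right)} = 20$ ($m{\left(K \right)} = 10 + 10 = 20$)
$m{\left(-19 \right)} \left(Q{\left(-24,9 \right)} + l{\left(19 \right)}\right) = 20 \left(\left(-3 + 30 \cdot 9 \left(-24\right)\right) + 1\right) = 20 \left(\left(-3 - 6480\right) + 1\right) = 20 \left(-6483 + 1\right) = 20 \left(-6482\right) = -129640$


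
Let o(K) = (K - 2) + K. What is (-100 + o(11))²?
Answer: 6400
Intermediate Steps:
o(K) = -2 + 2*K (o(K) = (-2 + K) + K = -2 + 2*K)
(-100 + o(11))² = (-100 + (-2 + 2*11))² = (-100 + (-2 + 22))² = (-100 + 20)² = (-80)² = 6400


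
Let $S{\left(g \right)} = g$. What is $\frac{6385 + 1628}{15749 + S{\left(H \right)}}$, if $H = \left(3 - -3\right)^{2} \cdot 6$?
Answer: $\frac{8013}{15965} \approx 0.50191$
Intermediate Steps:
$H = 216$ ($H = \left(3 + 3\right)^{2} \cdot 6 = 6^{2} \cdot 6 = 36 \cdot 6 = 216$)
$\frac{6385 + 1628}{15749 + S{\left(H \right)}} = \frac{6385 + 1628}{15749 + 216} = \frac{8013}{15965}$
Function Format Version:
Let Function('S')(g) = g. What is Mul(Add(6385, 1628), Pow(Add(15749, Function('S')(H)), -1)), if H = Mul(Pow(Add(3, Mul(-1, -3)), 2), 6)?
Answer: Rational(8013, 15965) ≈ 0.50191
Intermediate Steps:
H = 216 (H = Mul(Pow(Add(3, 3), 2), 6) = Mul(Pow(6, 2), 6) = Mul(36, 6) = 216)
Mul(Add(6385, 1628), Pow(Add(15749, Function('S')(H)), -1)) = Mul(Add(6385, 1628), Pow(Add(15749, 216), -1)) = Mul(8013, Pow(15965, -1)) = Mul(8013, Rational(1, 15965)) = Rational(8013, 15965)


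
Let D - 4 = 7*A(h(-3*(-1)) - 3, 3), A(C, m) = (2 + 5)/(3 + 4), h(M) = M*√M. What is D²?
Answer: 121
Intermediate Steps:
h(M) = M^(3/2)
A(C, m) = 1 (A(C, m) = 7/7 = 7*(⅐) = 1)
D = 11 (D = 4 + 7*1 = 4 + 7 = 11)
D² = 11² = 121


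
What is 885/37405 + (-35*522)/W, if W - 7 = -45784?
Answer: 48260133/114152579 ≈ 0.42277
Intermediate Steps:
W = -45777 (W = 7 - 45784 = -45777)
885/37405 + (-35*522)/W = 885/37405 - 35*522/(-45777) = 885*(1/37405) - 18270*(-1/45777) = 177/7481 + 6090/15259 = 48260133/114152579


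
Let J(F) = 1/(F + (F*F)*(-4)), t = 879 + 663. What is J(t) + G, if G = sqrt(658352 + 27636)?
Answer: -1/9509514 + 2*sqrt(171497) ≈ 828.24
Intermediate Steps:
t = 1542
J(F) = 1/(F - 4*F**2) (J(F) = 1/(F + F**2*(-4)) = 1/(F - 4*F**2))
G = 2*sqrt(171497) (G = sqrt(685988) = 2*sqrt(171497) ≈ 828.24)
J(t) + G = -1/(1542*(-1 + 4*1542)) + 2*sqrt(171497) = -1*1/1542/(-1 + 6168) + 2*sqrt(171497) = -1*1/1542/6167 + 2*sqrt(171497) = -1*1/1542*1/6167 + 2*sqrt(171497) = -1/9509514 + 2*sqrt(171497)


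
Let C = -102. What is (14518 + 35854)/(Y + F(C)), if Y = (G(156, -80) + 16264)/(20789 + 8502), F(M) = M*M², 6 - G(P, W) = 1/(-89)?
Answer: -131314716428/2766460625961 ≈ -0.047467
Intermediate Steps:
G(P, W) = 535/89 (G(P, W) = 6 - 1/(-89) = 6 - 1*(-1/89) = 6 + 1/89 = 535/89)
F(M) = M³
Y = 1448031/2606899 (Y = (535/89 + 16264)/(20789 + 8502) = (1448031/89)/29291 = (1448031/89)*(1/29291) = 1448031/2606899 ≈ 0.55546)
(14518 + 35854)/(Y + F(C)) = (14518 + 35854)/(1448031/2606899 + (-102)³) = 50372/(1448031/2606899 - 1061208) = 50372/(-2766460625961/2606899) = 50372*(-2606899/2766460625961) = -131314716428/2766460625961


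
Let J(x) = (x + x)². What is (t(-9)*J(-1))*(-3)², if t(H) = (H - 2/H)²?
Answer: 24964/9 ≈ 2773.8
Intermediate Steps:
J(x) = 4*x² (J(x) = (2*x)² = 4*x²)
(t(-9)*J(-1))*(-3)² = (((-2 + (-9)²)²/(-9)²)*(4*(-1)²))*(-3)² = (((-2 + 81)²/81)*(4*1))*9 = (((1/81)*79²)*4)*9 = (((1/81)*6241)*4)*9 = ((6241/81)*4)*9 = (24964/81)*9 = 24964/9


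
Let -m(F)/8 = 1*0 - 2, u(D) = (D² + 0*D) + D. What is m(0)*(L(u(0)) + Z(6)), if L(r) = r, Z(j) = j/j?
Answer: 16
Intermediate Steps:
Z(j) = 1
u(D) = D + D² (u(D) = (D² + 0) + D = D² + D = D + D²)
m(F) = 16 (m(F) = -8*(1*0 - 2) = -8*(0 - 2) = -8*(-2) = 16)
m(0)*(L(u(0)) + Z(6)) = 16*(0*(1 + 0) + 1) = 16*(0*1 + 1) = 16*(0 + 1) = 16*1 = 16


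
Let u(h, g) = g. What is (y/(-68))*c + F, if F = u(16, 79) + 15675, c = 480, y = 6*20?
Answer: 253418/17 ≈ 14907.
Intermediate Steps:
y = 120
F = 15754 (F = 79 + 15675 = 15754)
(y/(-68))*c + F = (120/(-68))*480 + 15754 = (120*(-1/68))*480 + 15754 = -30/17*480 + 15754 = -14400/17 + 15754 = 253418/17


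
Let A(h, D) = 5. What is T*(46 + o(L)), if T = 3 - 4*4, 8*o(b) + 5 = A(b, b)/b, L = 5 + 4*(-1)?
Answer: -598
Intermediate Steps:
L = 1 (L = 5 - 4 = 1)
o(b) = -5/8 + 5/(8*b) (o(b) = -5/8 + (5/b)/8 = -5/8 + 5/(8*b))
T = -13 (T = 3 - 16 = -13)
T*(46 + o(L)) = -13*(46 + (5/8)*(1 - 1*1)/1) = -13*(46 + (5/8)*1*(1 - 1)) = -13*(46 + (5/8)*1*0) = -13*(46 + 0) = -13*46 = -598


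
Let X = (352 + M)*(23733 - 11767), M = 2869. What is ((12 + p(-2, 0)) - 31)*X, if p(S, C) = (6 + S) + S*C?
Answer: -578137290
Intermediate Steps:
p(S, C) = 6 + S + C*S (p(S, C) = (6 + S) + C*S = 6 + S + C*S)
X = 38542486 (X = (352 + 2869)*(23733 - 11767) = 3221*11966 = 38542486)
((12 + p(-2, 0)) - 31)*X = ((12 + (6 - 2 + 0*(-2))) - 31)*38542486 = ((12 + (6 - 2 + 0)) - 31)*38542486 = ((12 + 4) - 31)*38542486 = (16 - 31)*38542486 = -15*38542486 = -578137290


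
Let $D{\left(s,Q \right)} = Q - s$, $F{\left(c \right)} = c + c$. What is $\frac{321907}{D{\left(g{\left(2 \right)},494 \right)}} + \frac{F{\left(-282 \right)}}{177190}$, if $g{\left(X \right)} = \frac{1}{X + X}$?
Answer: $\frac{485433386}{744575} \approx 651.96$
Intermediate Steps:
$g{\left(X \right)} = \frac{1}{2 X}$
$F{\left(c \right)} = 2 c$
$\frac{321907}{D{\left(g{\left(2 \right)},494 \right)}} + \frac{F{\left(-282 \right)}}{177190} = \frac{321907}{494 - \frac{1}{2 \cdot 2}} + \frac{2 \left(-282\right)}{177190} = \frac{321907}{494 - \frac{1}{2} \cdot \frac{1}{2}} - \frac{6}{1885} = \frac{321907}{494 - \frac{1}{4}} - \frac{6}{1885} = \frac{321907}{\frac{1975}{4}} - \frac{6}{1885} = 321907 \cdot \frac{4}{1975} - \frac{6}{1885} = \frac{1287628}{1975} - \frac{6}{1885} = \frac{485433386}{744575}$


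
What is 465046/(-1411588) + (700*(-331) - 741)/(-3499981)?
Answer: -649770618909/2470265589914 ≈ -0.26304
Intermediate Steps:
465046/(-1411588) + (700*(-331) - 741)/(-3499981) = 465046*(-1/1411588) + (-231700 - 741)*(-1/3499981) = -232523/705794 - 232441*(-1/3499981) = -232523/705794 + 232441/3499981 = -649770618909/2470265589914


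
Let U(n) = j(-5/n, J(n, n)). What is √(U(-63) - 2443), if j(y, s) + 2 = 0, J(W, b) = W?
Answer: I*√2445 ≈ 49.447*I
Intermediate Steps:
j(y, s) = -2 (j(y, s) = -2 + 0 = -2)
U(n) = -2
√(U(-63) - 2443) = √(-2 - 2443) = √(-2445) = I*√2445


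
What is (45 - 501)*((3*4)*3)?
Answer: -16416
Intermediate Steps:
(45 - 501)*((3*4)*3) = -5472*3 = -456*36 = -16416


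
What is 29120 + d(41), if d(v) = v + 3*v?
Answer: 29284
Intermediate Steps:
d(v) = 4*v
29120 + d(41) = 29120 + 4*41 = 29120 + 164 = 29284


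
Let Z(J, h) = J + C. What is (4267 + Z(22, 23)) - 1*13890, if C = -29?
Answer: -9630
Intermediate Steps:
Z(J, h) = -29 + J (Z(J, h) = J - 29 = -29 + J)
(4267 + Z(22, 23)) - 1*13890 = (4267 + (-29 + 22)) - 1*13890 = (4267 - 7) - 13890 = 4260 - 13890 = -9630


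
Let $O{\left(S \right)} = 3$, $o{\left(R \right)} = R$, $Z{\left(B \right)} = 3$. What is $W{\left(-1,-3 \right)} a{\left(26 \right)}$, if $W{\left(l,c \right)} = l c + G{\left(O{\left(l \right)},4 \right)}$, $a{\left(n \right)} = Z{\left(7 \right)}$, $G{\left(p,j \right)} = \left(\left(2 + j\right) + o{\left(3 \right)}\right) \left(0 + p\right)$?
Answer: $90$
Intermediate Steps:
$G{\left(p,j \right)} = p \left(5 + j\right)$ ($G{\left(p,j \right)} = \left(\left(2 + j\right) + 3\right) \left(0 + p\right) = \left(5 + j\right) p = p \left(5 + j\right)$)
$a{\left(n \right)} = 3$
$W{\left(l,c \right)} = 27 + c l$ ($W{\left(l,c \right)} = l c + 3 \left(5 + 4\right) = c l + 3 \cdot 9 = c l + 27 = 27 + c l$)
$W{\left(-1,-3 \right)} a{\left(26 \right)} = \left(27 - -3\right) 3 = \left(27 + 3\right) 3 = 30 \cdot 3 = 90$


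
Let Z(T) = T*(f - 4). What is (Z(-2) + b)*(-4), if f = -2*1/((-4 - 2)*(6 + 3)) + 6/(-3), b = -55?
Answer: 4652/27 ≈ 172.30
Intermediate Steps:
f = -53/27 (f = -2/((-6*9)) + 6*(-⅓) = -2/(-54) - 2 = -2*(-1/54) - 2 = 1/27 - 2 = -53/27 ≈ -1.9630)
Z(T) = -161*T/27 (Z(T) = T*(-53/27 - 4) = T*(-161/27) = -161*T/27)
(Z(-2) + b)*(-4) = (-161/27*(-2) - 55)*(-4) = (322/27 - 55)*(-4) = -1163/27*(-4) = 4652/27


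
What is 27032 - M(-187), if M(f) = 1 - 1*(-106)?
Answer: 26925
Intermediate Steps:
M(f) = 107 (M(f) = 1 + 106 = 107)
27032 - M(-187) = 27032 - 1*107 = 27032 - 107 = 26925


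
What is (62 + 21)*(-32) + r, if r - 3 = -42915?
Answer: -45568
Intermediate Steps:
r = -42912 (r = 3 - 42915 = -42912)
(62 + 21)*(-32) + r = (62 + 21)*(-32) - 42912 = 83*(-32) - 42912 = -2656 - 42912 = -45568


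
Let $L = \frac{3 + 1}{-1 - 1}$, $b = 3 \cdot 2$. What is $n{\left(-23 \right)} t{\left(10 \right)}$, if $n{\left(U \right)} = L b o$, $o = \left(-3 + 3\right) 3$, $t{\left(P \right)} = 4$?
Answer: $0$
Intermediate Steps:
$b = 6$
$o = 0$ ($o = 0 \cdot 3 = 0$)
$L = -2$ ($L = \frac{4}{-2} = 4 \left(- \frac{1}{2}\right) = -2$)
$n{\left(U \right)} = 0$ ($n{\left(U \right)} = \left(-2\right) 6 \cdot 0 = \left(-12\right) 0 = 0$)
$n{\left(-23 \right)} t{\left(10 \right)} = 0 \cdot 4 = 0$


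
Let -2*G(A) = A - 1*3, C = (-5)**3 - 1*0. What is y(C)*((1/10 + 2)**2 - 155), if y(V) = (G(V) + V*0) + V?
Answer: 918599/100 ≈ 9186.0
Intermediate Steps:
C = -125 (C = -125 + 0 = -125)
G(A) = 3/2 - A/2 (G(A) = -(A - 1*3)/2 = -(A - 3)/2 = -(-3 + A)/2 = 3/2 - A/2)
y(V) = 3/2 + V/2 (y(V) = ((3/2 - V/2) + V*0) + V = ((3/2 - V/2) + 0) + V = (3/2 - V/2) + V = 3/2 + V/2)
y(C)*((1/10 + 2)**2 - 155) = (3/2 + (1/2)*(-125))*((1/10 + 2)**2 - 155) = (3/2 - 125/2)*((1/10 + 2)**2 - 155) = -61*((21/10)**2 - 155) = -61*(441/100 - 155) = -61*(-15059/100) = 918599/100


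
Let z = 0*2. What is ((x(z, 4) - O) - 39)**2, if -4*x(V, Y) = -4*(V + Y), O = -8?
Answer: 729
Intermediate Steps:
z = 0
x(V, Y) = V + Y (x(V, Y) = -(-1)*(V + Y) = -(-4*V - 4*Y)/4 = V + Y)
((x(z, 4) - O) - 39)**2 = (((0 + 4) - 1*(-8)) - 39)**2 = ((4 + 8) - 39)**2 = (12 - 39)**2 = (-27)**2 = 729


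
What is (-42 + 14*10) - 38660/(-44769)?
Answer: 4426022/44769 ≈ 98.864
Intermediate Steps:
(-42 + 14*10) - 38660/(-44769) = (-42 + 140) - 38660*(-1)/44769 = 98 - 1*(-38660/44769) = 98 + 38660/44769 = 4426022/44769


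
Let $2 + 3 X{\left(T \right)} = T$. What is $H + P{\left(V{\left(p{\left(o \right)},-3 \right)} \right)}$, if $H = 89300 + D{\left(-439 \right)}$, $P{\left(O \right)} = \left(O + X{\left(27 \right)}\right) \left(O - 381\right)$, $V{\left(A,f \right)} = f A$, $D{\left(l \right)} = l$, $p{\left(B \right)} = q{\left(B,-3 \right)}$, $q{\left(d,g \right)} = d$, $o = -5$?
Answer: $80321$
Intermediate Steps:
$p{\left(B \right)} = B$
$X{\left(T \right)} = - \frac{2}{3} + \frac{T}{3}$
$V{\left(A,f \right)} = A f$
$P{\left(O \right)} = \left(-381 + O\right) \left(\frac{25}{3} + O\right)$ ($P{\left(O \right)} = \left(O + \left(- \frac{2}{3} + \frac{1}{3} \cdot 27\right)\right) \left(O - 381\right) = \left(O + \left(- \frac{2}{3} + 9\right)\right) \left(-381 + O\right) = \left(O + \frac{25}{3}\right) \left(-381 + O\right) = \left(\frac{25}{3} + O\right) \left(-381 + O\right) = \left(-381 + O\right) \left(\frac{25}{3} + O\right)$)
$H = 88861$ ($H = 89300 - 439 = 88861$)
$H + P{\left(V{\left(p{\left(o \right)},-3 \right)} \right)} = 88861 - \left(3175 - 225 + \frac{1118}{3} \left(-5\right) \left(-3\right)\right) = 88861 - \left(8765 - 225\right) = 88861 - 8540 = 80321$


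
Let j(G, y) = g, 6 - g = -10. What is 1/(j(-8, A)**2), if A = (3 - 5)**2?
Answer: 1/256 ≈ 0.0039063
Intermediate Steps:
A = 4 (A = (-2)**2 = 4)
g = 16 (g = 6 - 1*(-10) = 6 + 10 = 16)
j(G, y) = 16
1/(j(-8, A)**2) = 1/(16**2) = 1/256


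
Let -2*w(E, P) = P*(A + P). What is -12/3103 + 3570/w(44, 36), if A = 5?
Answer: -1847761/381669 ≈ -4.8413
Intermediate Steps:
w(E, P) = -P*(5 + P)/2
-12/3103 + 3570/w(44, 36) = -12/3103 + 3570/((-½*36*(5 + 36))) = -12*1/3103 + 3570/((-½*36*41)) = -12/3103 + 3570/(-738) = -12/3103 + 3570*(-1/738) = -12/3103 - 595/123 = -1847761/381669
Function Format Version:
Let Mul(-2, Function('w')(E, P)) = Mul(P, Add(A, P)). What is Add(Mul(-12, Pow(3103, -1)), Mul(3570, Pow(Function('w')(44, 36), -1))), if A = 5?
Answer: Rational(-1847761, 381669) ≈ -4.8413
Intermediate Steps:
Function('w')(E, P) = Mul(Rational(-1, 2), P, Add(5, P)) (Function('w')(E, P) = Mul(Rational(-1, 2), Mul(P, Add(5, P))) = Mul(Rational(-1, 2), P, Add(5, P)))
Add(Mul(-12, Pow(3103, -1)), Mul(3570, Pow(Function('w')(44, 36), -1))) = Add(Mul(-12, Pow(3103, -1)), Mul(3570, Pow(Mul(Rational(-1, 2), 36, Add(5, 36)), -1))) = Add(Mul(-12, Rational(1, 3103)), Mul(3570, Pow(Mul(Rational(-1, 2), 36, 41), -1))) = Add(Rational(-12, 3103), Mul(3570, Pow(-738, -1))) = Add(Rational(-12, 3103), Mul(3570, Rational(-1, 738))) = Add(Rational(-12, 3103), Rational(-595, 123)) = Rational(-1847761, 381669)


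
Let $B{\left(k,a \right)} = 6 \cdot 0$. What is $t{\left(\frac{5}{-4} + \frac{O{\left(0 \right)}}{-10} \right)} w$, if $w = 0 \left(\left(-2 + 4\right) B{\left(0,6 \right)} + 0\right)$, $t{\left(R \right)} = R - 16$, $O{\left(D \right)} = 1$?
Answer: $0$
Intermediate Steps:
$B{\left(k,a \right)} = 0$
$t{\left(R \right)} = -16 + R$ ($t{\left(R \right)} = R - 16 = -16 + R$)
$w = 0$ ($w = 0 \left(\left(-2 + 4\right) 0 + 0\right) = 0 \left(2 \cdot 0 + 0\right) = 0 \left(0 + 0\right) = 0 \cdot 0 = 0$)
$t{\left(\frac{5}{-4} + \frac{O{\left(0 \right)}}{-10} \right)} w = \left(-16 + \left(\frac{5}{-4} + 1 \frac{1}{-10}\right)\right) 0 = \left(-16 + \left(5 \left(- \frac{1}{4}\right) + 1 \left(- \frac{1}{10}\right)\right)\right) 0 = \left(-16 - \frac{27}{20}\right) 0 = \left(- \frac{347}{20}\right) 0 = 0$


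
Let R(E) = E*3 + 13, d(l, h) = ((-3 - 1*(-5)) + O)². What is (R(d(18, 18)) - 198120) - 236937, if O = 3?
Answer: -434969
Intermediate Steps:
d(l, h) = 25 (d(l, h) = ((-3 - 1*(-5)) + 3)² = ((-3 + 5) + 3)² = (2 + 3)² = 5² = 25)
R(E) = 13 + 3*E (R(E) = 3*E + 13 = 13 + 3*E)
(R(d(18, 18)) - 198120) - 236937 = ((13 + 3*25) - 198120) - 236937 = ((13 + 75) - 198120) - 236937 = (88 - 198120) - 236937 = -198032 - 236937 = -434969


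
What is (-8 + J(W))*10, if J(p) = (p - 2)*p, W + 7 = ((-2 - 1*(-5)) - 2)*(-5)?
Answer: 1600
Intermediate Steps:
W = -12 (W = -7 + ((-2 - 1*(-5)) - 2)*(-5) = -7 + ((-2 + 5) - 2)*(-5) = -7 + (3 - 2)*(-5) = -7 + 1*(-5) = -7 - 5 = -12)
J(p) = p*(-2 + p) (J(p) = (-2 + p)*p = p*(-2 + p))
(-8 + J(W))*10 = (-8 - 12*(-2 - 12))*10 = (-8 - 12*(-14))*10 = (-8 + 168)*10 = 160*10 = 1600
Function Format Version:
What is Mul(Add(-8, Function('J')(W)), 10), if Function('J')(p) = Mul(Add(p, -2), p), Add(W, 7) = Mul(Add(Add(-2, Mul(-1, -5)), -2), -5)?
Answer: 1600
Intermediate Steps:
W = -12 (W = Add(-7, Mul(Add(Add(-2, Mul(-1, -5)), -2), -5)) = Add(-7, Mul(Add(Add(-2, 5), -2), -5)) = Add(-7, Mul(Add(3, -2), -5)) = Add(-7, Mul(1, -5)) = Add(-7, -5) = -12)
Function('J')(p) = Mul(p, Add(-2, p)) (Function('J')(p) = Mul(Add(-2, p), p) = Mul(p, Add(-2, p)))
Mul(Add(-8, Function('J')(W)), 10) = Mul(Add(-8, Mul(-12, Add(-2, -12))), 10) = Mul(Add(-8, Mul(-12, -14)), 10) = Mul(Add(-8, 168), 10) = Mul(160, 10) = 1600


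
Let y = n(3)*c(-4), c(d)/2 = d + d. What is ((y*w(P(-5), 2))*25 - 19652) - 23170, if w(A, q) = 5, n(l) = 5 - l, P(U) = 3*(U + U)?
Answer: -46822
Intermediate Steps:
c(d) = 4*d (c(d) = 2*(d + d) = 2*(2*d) = 4*d)
P(U) = 6*U (P(U) = 3*(2*U) = 6*U)
y = -32 (y = (5 - 1*3)*(4*(-4)) = (5 - 3)*(-16) = 2*(-16) = -32)
((y*w(P(-5), 2))*25 - 19652) - 23170 = (-32*5*25 - 19652) - 23170 = (-160*25 - 19652) - 23170 = (-4000 - 19652) - 23170 = -23652 - 23170 = -46822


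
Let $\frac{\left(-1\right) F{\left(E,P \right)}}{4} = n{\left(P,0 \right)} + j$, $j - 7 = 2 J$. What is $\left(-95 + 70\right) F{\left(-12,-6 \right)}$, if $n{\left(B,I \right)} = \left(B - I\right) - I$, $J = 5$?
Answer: $1100$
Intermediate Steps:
$n{\left(B,I \right)} = B - 2 I$
$j = 17$ ($j = 7 + 2 \cdot 5 = 7 + 10 = 17$)
$F{\left(E,P \right)} = -68 - 4 P$ ($F{\left(E,P \right)} = - 4 \left(\left(P - 0\right) + 17\right) = - 4 \left(\left(P + 0\right) + 17\right) = - 4 \left(P + 17\right) = - 4 \left(17 + P\right) = -68 - 4 P$)
$\left(-95 + 70\right) F{\left(-12,-6 \right)} = \left(-95 + 70\right) \left(-68 - -24\right) = - 25 \left(-68 + 24\right) = \left(-25\right) \left(-44\right) = 1100$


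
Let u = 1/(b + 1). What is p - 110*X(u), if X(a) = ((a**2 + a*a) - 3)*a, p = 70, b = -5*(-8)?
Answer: 5378980/68921 ≈ 78.046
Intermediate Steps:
b = 40
u = 1/41 (u = 1/(40 + 1) = 1/41 ≈ 0.024390)
X(a) = a*(-3 + 2*a**2) (X(a) = ((a**2 + a**2) - 3)*a = (2*a**2 - 3)*a = (-3 + 2*a**2)*a = a*(-3 + 2*a**2))
p - 110*X(u) = 70 - 110*(-3 + 2*(1/41)**2)/41 = 70 - 110*(-3 + 2*(1/1681))/41 = 70 - 110*(-3 + 2/1681)/41 = 70 - 110*(-5041)/(41*1681) = 70 - 110*(-5041/68921) = 70 + 554510/68921 = 5378980/68921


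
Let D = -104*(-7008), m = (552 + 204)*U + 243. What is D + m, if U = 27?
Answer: 749487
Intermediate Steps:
m = 20655 (m = (552 + 204)*27 + 243 = 756*27 + 243 = 20412 + 243 = 20655)
D = 728832
D + m = 728832 + 20655 = 749487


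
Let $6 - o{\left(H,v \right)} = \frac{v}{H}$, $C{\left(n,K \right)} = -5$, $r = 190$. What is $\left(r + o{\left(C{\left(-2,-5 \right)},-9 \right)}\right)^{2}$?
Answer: $\frac{942841}{25} \approx 37714.0$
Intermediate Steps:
$o{\left(H,v \right)} = 6 - \frac{v}{H}$
$\left(r + o{\left(C{\left(-2,-5 \right)},-9 \right)}\right)^{2} = \left(190 + \left(6 - - \frac{9}{-5}\right)\right)^{2} = \left(190 + \left(6 - \left(-9\right) \left(- \frac{1}{5}\right)\right)\right)^{2} = \left(190 + \left(6 - \frac{9}{5}\right)\right)^{2} = \left(190 + \frac{21}{5}\right)^{2} = \left(\frac{971}{5}\right)^{2} = \frac{942841}{25}$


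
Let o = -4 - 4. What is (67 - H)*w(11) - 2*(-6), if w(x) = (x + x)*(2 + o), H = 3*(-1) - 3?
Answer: -9624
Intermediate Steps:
o = -8
H = -6 (H = -3 - 3 = -6)
w(x) = -12*x (w(x) = (x + x)*(2 - 8) = (2*x)*(-6) = -12*x)
(67 - H)*w(11) - 2*(-6) = (67 - 1*(-6))*(-12*11) - 2*(-6) = (67 + 6)*(-132) + 12 = 73*(-132) + 12 = -9636 + 12 = -9624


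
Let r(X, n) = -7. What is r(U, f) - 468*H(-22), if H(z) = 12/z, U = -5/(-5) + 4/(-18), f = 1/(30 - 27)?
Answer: 2731/11 ≈ 248.27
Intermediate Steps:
f = ⅓ (f = 1/3 = ⅓ ≈ 0.33333)
U = 7/9 (U = -5*(-⅕) + 4*(-1/18) = 1 - 2/9 = 7/9 ≈ 0.77778)
r(U, f) - 468*H(-22) = -7 - 5616/(-22) = -7 - 5616*(-1)/22 = -7 - 468*(-6/11) = -7 + 2808/11 = 2731/11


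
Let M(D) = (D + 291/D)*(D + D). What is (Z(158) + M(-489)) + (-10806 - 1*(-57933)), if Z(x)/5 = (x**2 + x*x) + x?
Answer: 776381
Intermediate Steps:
M(D) = 2*D*(D + 291/D) (M(D) = (D + 291/D)*(2*D) = 2*D*(D + 291/D))
Z(x) = 5*x + 10*x**2 (Z(x) = 5*((x**2 + x*x) + x) = 5*((x**2 + x**2) + x) = 5*(2*x**2 + x) = 5*(x + 2*x**2) = 5*x + 10*x**2)
(Z(158) + M(-489)) + (-10806 - 1*(-57933)) = (5*158*(1 + 2*158) + (582 + 2*(-489)**2)) + (-10806 - 1*(-57933)) = (5*158*(1 + 316) + (582 + 2*239121)) + (-10806 + 57933) = (5*158*317 + (582 + 478242)) + 47127 = (250430 + 478824) + 47127 = 729254 + 47127 = 776381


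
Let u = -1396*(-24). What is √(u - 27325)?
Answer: √6179 ≈ 78.607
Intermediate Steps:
u = 33504
√(u - 27325) = √(33504 - 27325) = √6179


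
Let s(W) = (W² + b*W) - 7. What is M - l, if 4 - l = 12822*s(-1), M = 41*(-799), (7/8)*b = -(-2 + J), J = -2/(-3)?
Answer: -904633/7 ≈ -1.2923e+5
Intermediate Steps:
J = ⅔ (J = -2*(-⅓) = ⅔ ≈ 0.66667)
b = 32/21 (b = 8*(-(-2 + ⅔))/7 = 8*(-1*(-4/3))/7 = (8/7)*(4/3) = 32/21 ≈ 1.5238)
s(W) = -7 + W² + 32*W/21 (s(W) = (W² + 32*W/21) - 7 = -7 + W² + 32*W/21)
M = -32759
l = 675320/7 (l = 4 - 12822*(-7 + (-1)² + (32/21)*(-1)) = 4 - 12822*(-7 + 1 - 32/21) = 4 - 12822*(-158)/21 = 4 - 1*(-675292/7) = 4 + 675292/7 = 675320/7 ≈ 96474.)
M - l = -32759 - 1*675320/7 = -32759 - 675320/7 = -904633/7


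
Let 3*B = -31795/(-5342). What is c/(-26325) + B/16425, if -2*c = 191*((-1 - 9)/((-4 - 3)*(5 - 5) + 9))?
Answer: -72251497/18478538910 ≈ -0.0039100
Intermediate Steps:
B = 31795/16026 (B = (-31795/(-5342))/3 = (-31795*(-1/5342))/3 = (1/3)*(31795/5342) = 31795/16026 ≈ 1.9840)
c = 955/9 (c = -191*(-1 - 9)/((-4 - 3)*(5 - 5) + 9)/2 = -191*(-10/(-7*0 + 9))/2 = -191*(-10/(0 + 9))/2 = -191*(-10/9)/2 = -191*(-10*1/9)/2 = -191*(-10)/(2*9) = -1/2*(-1910/9) = 955/9 ≈ 106.11)
c/(-26325) + B/16425 = (955/9)/(-26325) + (31795/16026)/16425 = (955/9)*(-1/26325) + (31795/16026)*(1/16425) = -191/47385 + 6359/52645410 = -72251497/18478538910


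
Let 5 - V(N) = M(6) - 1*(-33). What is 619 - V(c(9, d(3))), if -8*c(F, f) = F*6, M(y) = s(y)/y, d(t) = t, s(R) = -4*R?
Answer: 643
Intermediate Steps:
M(y) = -4 (M(y) = (-4*y)/y = -4)
c(F, f) = -3*F/4 (c(F, f) = -F*6/8 = -3*F/4)
V(N) = -24 (V(N) = 5 - (-4 - 1*(-33)) = 5 - (-4 + 33) = 5 - 1*29 = 5 - 29 = -24)
619 - V(c(9, d(3))) = 619 - 1*(-24) = 619 + 24 = 643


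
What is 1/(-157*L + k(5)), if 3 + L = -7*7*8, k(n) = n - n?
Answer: 1/62015 ≈ 1.6125e-5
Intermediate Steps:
k(n) = 0
L = -395 (L = -3 - 7*7*8 = -3 - 49*8 = -3 - 392 = -395)
1/(-157*L + k(5)) = 1/(-157*(-395) + 0) = 1/(62015 + 0) = 1/62015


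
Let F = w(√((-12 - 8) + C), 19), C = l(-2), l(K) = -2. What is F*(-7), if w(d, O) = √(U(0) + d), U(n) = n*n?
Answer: -7*22^(¼)*√I ≈ -10.72 - 10.72*I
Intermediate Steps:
U(n) = n²
C = -2
w(d, O) = √d (w(d, O) = √(0² + d) = √(0 + d) = √d)
F = 22^(¼)*√I (F = √(√((-12 - 8) - 2)) = √(√(-20 - 2)) = √(√(-22)) = √(I*√22) = 22^(¼)*√I ≈ 1.5314 + 1.5314*I)
F*(-7) = (22^(¼)*√I)*(-7) = -7*22^(¼)*√I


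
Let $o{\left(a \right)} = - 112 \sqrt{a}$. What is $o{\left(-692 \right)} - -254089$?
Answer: $254089 - 224 i \sqrt{173} \approx 2.5409 \cdot 10^{5} - 2946.3 i$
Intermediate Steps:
$o{\left(-692 \right)} - -254089 = - 112 \sqrt{-692} - -254089 = - 112 \cdot 2 i \sqrt{173} + 254089 = - 224 i \sqrt{173} + 254089 = 254089 - 224 i \sqrt{173}$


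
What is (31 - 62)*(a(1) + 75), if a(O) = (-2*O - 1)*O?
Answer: -2232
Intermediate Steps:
a(O) = O*(-1 - 2*O) (a(O) = (-1 - 2*O)*O = O*(-1 - 2*O))
(31 - 62)*(a(1) + 75) = (31 - 62)*(-1*1*(1 + 2*1) + 75) = -31*(-1*1*(1 + 2) + 75) = -31*(-1*1*3 + 75) = -31*(-3 + 75) = -31*72 = -2232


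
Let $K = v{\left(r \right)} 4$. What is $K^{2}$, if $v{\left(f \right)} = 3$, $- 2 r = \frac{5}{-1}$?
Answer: $144$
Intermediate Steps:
$r = \frac{5}{2}$ ($r = - \frac{5 \frac{1}{-1}}{2} = - \frac{5 \left(-1\right)}{2} = \left(- \frac{1}{2}\right) \left(-5\right) = \frac{5}{2} \approx 2.5$)
$K = 12$ ($K = 3 \cdot 4 = 12$)
$K^{2} = 12^{2} = 144$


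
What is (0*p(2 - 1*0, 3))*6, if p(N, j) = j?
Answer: 0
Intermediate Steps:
(0*p(2 - 1*0, 3))*6 = (0*3)*6 = 0*6 = 0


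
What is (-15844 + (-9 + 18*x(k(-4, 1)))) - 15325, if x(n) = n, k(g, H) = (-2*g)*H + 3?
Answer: -30980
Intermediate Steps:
k(g, H) = 3 - 2*H*g (k(g, H) = -2*H*g + 3 = 3 - 2*H*g)
(-15844 + (-9 + 18*x(k(-4, 1)))) - 15325 = (-15844 + (-9 + 18*(3 - 2*1*(-4)))) - 15325 = (-15844 + (-9 + 18*(3 + 8))) - 15325 = (-15844 + (-9 + 18*11)) - 15325 = (-15844 + (-9 + 198)) - 15325 = (-15844 + 189) - 15325 = -15655 - 15325 = -30980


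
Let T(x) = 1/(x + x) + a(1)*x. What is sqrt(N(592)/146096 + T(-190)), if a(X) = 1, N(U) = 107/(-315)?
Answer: I*sqrt(40351722753501047)/14573076 ≈ 13.784*I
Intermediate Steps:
N(U) = -107/315 (N(U) = 107*(-1/315) = -107/315)
T(x) = x + 1/(2*x) (T(x) = 1/(x + x) + 1*x = 1/(2*x) + x = x + 1/(2*x))
sqrt(N(592)/146096 + T(-190)) = sqrt(-107/315/146096 + (-190 + (1/2)/(-190))) = sqrt(-107/315*1/146096 + (-190 + (1/2)*(-1/190))) = sqrt(-107/46020240 + (-190 - 1/380)) = sqrt(-107/46020240 - 72201/380) = sqrt(-33227073889/174876912) = I*sqrt(40351722753501047)/14573076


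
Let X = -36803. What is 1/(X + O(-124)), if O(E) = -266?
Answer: -1/37069 ≈ -2.6977e-5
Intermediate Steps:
1/(X + O(-124)) = 1/(-36803 - 266) = 1/(-37069) = -1/37069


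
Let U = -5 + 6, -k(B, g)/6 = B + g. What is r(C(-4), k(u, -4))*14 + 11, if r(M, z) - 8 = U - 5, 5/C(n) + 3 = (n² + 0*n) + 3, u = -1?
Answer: 67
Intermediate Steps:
k(B, g) = -6*B - 6*g (k(B, g) = -6*(B + g) = -6*B - 6*g)
U = 1
C(n) = 5/n² (C(n) = 5/(-3 + ((n² + 0*n) + 3)) = 5/(-3 + ((n² + 0) + 3)) = 5/(-3 + (n² + 3)) = 5/(-3 + (3 + n²)) = 5/(n²) = 5/n²)
r(M, z) = 4 (r(M, z) = 8 + (1 - 5) = 8 - 4 = 4)
r(C(-4), k(u, -4))*14 + 11 = 4*14 + 11 = 56 + 11 = 67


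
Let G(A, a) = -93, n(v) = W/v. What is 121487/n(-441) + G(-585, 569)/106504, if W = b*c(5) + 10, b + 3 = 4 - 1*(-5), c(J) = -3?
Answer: 356627092989/53252 ≈ 6.6970e+6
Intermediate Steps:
b = 6 (b = -3 + (4 - 1*(-5)) = -3 + (4 + 5) = -3 + 9 = 6)
W = -8 (W = 6*(-3) + 10 = -18 + 10 = -8)
n(v) = -8/v
121487/n(-441) + G(-585, 569)/106504 = 121487/((-8/(-441))) - 93/106504 = 121487/((-8*(-1/441))) - 93*1/106504 = 121487/(8/441) - 93/106504 = 121487*(441/8) - 93/106504 = 53575767/8 - 93/106504 = 356627092989/53252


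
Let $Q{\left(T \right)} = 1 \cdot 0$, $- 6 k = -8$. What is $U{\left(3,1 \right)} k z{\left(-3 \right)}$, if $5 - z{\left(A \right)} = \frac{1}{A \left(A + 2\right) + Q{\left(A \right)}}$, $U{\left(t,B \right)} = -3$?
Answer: $- \frac{56}{3} \approx -18.667$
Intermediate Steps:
$k = \frac{4}{3}$ ($k = \left(- \frac{1}{6}\right) \left(-8\right) = \frac{4}{3} \approx 1.3333$)
$Q{\left(T \right)} = 0$
$z{\left(A \right)} = 5 - \frac{1}{A \left(2 + A\right)}$ ($z{\left(A \right)} = 5 - \frac{1}{A \left(A + 2\right) + 0} = 5 - \frac{1}{A \left(2 + A\right) + 0} = 5 - \frac{1}{A \left(2 + A\right)}$)
$U{\left(3,1 \right)} k z{\left(-3 \right)} = \left(-3\right) \frac{4}{3} \frac{-1 + 5 \left(-3\right)^{2} + 10 \left(-3\right)}{\left(-3\right) \left(2 - 3\right)} = - 4 \left(- \frac{-1 + 5 \cdot 9 - 30}{3 \left(-1\right)}\right) = - 4 \left(\left(- \frac{1}{3}\right) \left(-1\right) \left(-1 + 45 - 30\right)\right) = - 4 \left(\left(- \frac{1}{3}\right) \left(-1\right) 14\right) = \left(-4\right) \frac{14}{3} = - \frac{56}{3}$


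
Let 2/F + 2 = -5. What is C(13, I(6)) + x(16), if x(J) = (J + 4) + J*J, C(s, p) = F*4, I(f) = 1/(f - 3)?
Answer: 1924/7 ≈ 274.86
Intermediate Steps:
F = -2/7 (F = 2/(-2 - 5) = 2/(-7) = 2*(-1/7) = -2/7 ≈ -0.28571)
I(f) = 1/(-3 + f)
C(s, p) = -8/7 (C(s, p) = -2/7*4 = -8/7)
x(J) = 4 + J + J**2 (x(J) = (4 + J) + J**2 = 4 + J + J**2)
C(13, I(6)) + x(16) = -8/7 + (4 + 16 + 16**2) = -8/7 + (4 + 16 + 256) = -8/7 + 276 = 1924/7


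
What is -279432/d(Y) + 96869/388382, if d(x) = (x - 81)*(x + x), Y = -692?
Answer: -611600377/51937936478 ≈ -0.011776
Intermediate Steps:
d(x) = 2*x*(-81 + x) (d(x) = (-81 + x)*(2*x) = 2*x*(-81 + x))
-279432/d(Y) + 96869/388382 = -279432*(-1/(1384*(-81 - 692))) + 96869/388382 = -279432/(2*(-692)*(-773)) + 96869*(1/388382) = -279432/1069832 + 96869/388382 = -279432*1/1069832 + 96869/388382 = -34929/133729 + 96869/388382 = -611600377/51937936478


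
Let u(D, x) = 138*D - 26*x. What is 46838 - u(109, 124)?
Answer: 35020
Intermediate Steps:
u(D, x) = -26*x + 138*D
46838 - u(109, 124) = 46838 - (-26*124 + 138*109) = 46838 - (-3224 + 15042) = 46838 - 1*11818 = 46838 - 11818 = 35020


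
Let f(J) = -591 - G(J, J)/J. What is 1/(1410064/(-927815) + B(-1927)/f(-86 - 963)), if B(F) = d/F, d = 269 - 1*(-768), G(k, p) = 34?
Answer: -221672720127425/336689356928361 ≈ -0.65839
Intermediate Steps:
f(J) = -591 - 34/J
d = 1037 (d = 269 + 768 = 1037)
B(F) = 1037/F
1/(1410064/(-927815) + B(-1927)/f(-86 - 963)) = 1/(1410064/(-927815) + (1037/(-1927))/(-591 - 34/(-86 - 963))) = 1/(1410064*(-1/927815) + (1037*(-1/1927))/(-591 - 34/(-1049))) = 1/(-1410064/927815 - 1037/(1927*(-591 - 34*(-1/1049)))) = 1/(-1410064/927815 - 1037/(1927*(-591 + 34/1049))) = 1/(-1410064/927815 - 1037/(1927*(-619925/1049))) = 1/(-1410064/927815 - 1037/1927*(-1049/619925)) = 1/(-1410064/927815 + 1087813/1194595475) = 1/(-336689356928361/221672720127425) = -221672720127425/336689356928361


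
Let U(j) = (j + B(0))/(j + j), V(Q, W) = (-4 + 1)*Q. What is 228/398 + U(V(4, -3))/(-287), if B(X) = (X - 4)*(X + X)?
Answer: 65237/114226 ≈ 0.57112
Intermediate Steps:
B(X) = 2*X*(-4 + X) (B(X) = (-4 + X)*(2*X) = 2*X*(-4 + X))
V(Q, W) = -3*Q
U(j) = ½ (U(j) = (j + 2*0*(-4 + 0))/(j + j) = (j + 2*0*(-4))/((2*j)) = (j + 0)*(1/(2*j)) = j*(1/(2*j)) = ½)
228/398 + U(V(4, -3))/(-287) = 228/398 + (½)/(-287) = 228*(1/398) + (½)*(-1/287) = 114/199 - 1/574 = 65237/114226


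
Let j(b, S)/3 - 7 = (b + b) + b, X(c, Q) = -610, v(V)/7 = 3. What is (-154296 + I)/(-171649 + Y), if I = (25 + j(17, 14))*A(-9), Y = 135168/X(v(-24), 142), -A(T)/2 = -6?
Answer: 46331940/52420529 ≈ 0.88385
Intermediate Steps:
A(T) = 12 (A(T) = -2*(-6) = 12)
v(V) = 21 (v(V) = 7*3 = 21)
j(b, S) = 21 + 9*b (j(b, S) = 21 + 3*((b + b) + b) = 21 + 3*(2*b + b) = 21 + 3*(3*b) = 21 + 9*b)
Y = -67584/305 (Y = 135168/(-610) = 135168*(-1/610) = -67584/305 ≈ -221.59)
I = 2388 (I = (25 + (21 + 9*17))*12 = (25 + (21 + 153))*12 = (25 + 174)*12 = 199*12 = 2388)
(-154296 + I)/(-171649 + Y) = (-154296 + 2388)/(-171649 - 67584/305) = -151908/(-52420529/305) = -151908*(-305/52420529) = 46331940/52420529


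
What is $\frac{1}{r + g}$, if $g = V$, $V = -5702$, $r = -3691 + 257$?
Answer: $- \frac{1}{9136} \approx -0.00010946$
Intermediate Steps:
$r = -3434$
$g = -5702$
$\frac{1}{r + g} = \frac{1}{-3434 - 5702} = \frac{1}{-9136} = - \frac{1}{9136}$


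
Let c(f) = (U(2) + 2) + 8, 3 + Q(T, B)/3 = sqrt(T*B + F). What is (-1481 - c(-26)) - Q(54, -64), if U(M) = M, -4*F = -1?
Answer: -1484 - 3*I*sqrt(13823)/2 ≈ -1484.0 - 176.36*I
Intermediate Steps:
F = 1/4 (F = -1/4*(-1) = 1/4 ≈ 0.25000)
Q(T, B) = -9 + 3*sqrt(1/4 + B*T) (Q(T, B) = -9 + 3*sqrt(T*B + 1/4) = -9 + 3*sqrt(B*T + 1/4) = -9 + 3*sqrt(1/4 + B*T))
c(f) = 12 (c(f) = (2 + 2) + 8 = 4 + 8 = 12)
(-1481 - c(-26)) - Q(54, -64) = (-1481 - 1*12) - (-9 + 3*sqrt(1 + 4*(-64)*54)/2) = (-1481 - 12) - (-9 + 3*sqrt(1 - 13824)/2) = -1493 - (-9 + 3*sqrt(-13823)/2) = -1493 - (-9 + 3*(I*sqrt(13823))/2) = -1493 - (-9 + 3*I*sqrt(13823)/2) = -1493 + (9 - 3*I*sqrt(13823)/2) = -1484 - 3*I*sqrt(13823)/2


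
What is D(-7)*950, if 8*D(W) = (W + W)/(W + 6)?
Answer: 3325/2 ≈ 1662.5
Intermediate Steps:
D(W) = W/(4*(6 + W)) (D(W) = ((W + W)/(W + 6))/8 = ((2*W)/(6 + W))/8 = (2*W/(6 + W))/8 = W/(4*(6 + W)))
D(-7)*950 = ((¼)*(-7)/(6 - 7))*950 = ((¼)*(-7)/(-1))*950 = ((¼)*(-7)*(-1))*950 = (7/4)*950 = 3325/2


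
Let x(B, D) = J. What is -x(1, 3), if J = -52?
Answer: 52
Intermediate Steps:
x(B, D) = -52
-x(1, 3) = -1*(-52) = 52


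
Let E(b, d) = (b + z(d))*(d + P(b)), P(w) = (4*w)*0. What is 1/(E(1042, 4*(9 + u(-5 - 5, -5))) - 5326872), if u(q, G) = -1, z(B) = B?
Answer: -1/5292504 ≈ -1.8895e-7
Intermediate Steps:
P(w) = 0
E(b, d) = d*(b + d) (E(b, d) = (b + d)*(d + 0) = (b + d)*d = d*(b + d))
1/(E(1042, 4*(9 + u(-5 - 5, -5))) - 5326872) = 1/((4*(9 - 1))*(1042 + 4*(9 - 1)) - 5326872) = 1/((4*8)*(1042 + 4*8) - 5326872) = 1/(32*(1042 + 32) - 5326872) = 1/(32*1074 - 5326872) = 1/(34368 - 5326872) = 1/(-5292504) = -1/5292504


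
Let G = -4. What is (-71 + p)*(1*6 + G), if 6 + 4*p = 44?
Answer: -123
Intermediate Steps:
p = 19/2 (p = -3/2 + (¼)*44 = -3/2 + 11 = 19/2 ≈ 9.5000)
(-71 + p)*(1*6 + G) = (-71 + 19/2)*(1*6 - 4) = -123*(6 - 4)/2 = -123/2*2 = -123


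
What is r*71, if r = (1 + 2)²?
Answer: 639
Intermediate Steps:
r = 9 (r = 3² = 9)
r*71 = 9*71 = 639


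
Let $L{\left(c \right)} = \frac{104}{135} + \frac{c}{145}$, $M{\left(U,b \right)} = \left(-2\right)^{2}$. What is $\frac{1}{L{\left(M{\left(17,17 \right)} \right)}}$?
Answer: $\frac{3915}{3124} \approx 1.2532$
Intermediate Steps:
$M{\left(U,b \right)} = 4$
$L{\left(c \right)} = \frac{104}{135} + \frac{c}{145}$ ($L{\left(c \right)} = 104 \cdot \frac{1}{135} + c \frac{1}{145} = \frac{104}{135} + \frac{c}{145}$)
$\frac{1}{L{\left(M{\left(17,17 \right)} \right)}} = \frac{1}{\frac{104}{135} + \frac{1}{145} \cdot 4} = \frac{1}{\frac{104}{135} + \frac{4}{145}} = \frac{1}{\frac{3124}{3915}} = \frac{3915}{3124}$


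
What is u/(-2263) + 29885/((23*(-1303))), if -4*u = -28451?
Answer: -1123167039/271279388 ≈ -4.1403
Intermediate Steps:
u = 28451/4 (u = -¼*(-28451) = 28451/4 ≈ 7112.8)
u/(-2263) + 29885/((23*(-1303))) = (28451/4)/(-2263) + 29885/((23*(-1303))) = (28451/4)*(-1/2263) + 29885/(-29969) = -28451/9052 + 29885*(-1/29969) = -28451/9052 - 29885/29969 = -1123167039/271279388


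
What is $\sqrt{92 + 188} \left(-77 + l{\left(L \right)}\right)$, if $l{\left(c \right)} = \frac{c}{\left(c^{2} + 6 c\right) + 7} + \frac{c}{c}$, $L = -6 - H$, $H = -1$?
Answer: $- 157 \sqrt{70} \approx -1313.6$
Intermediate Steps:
$L = -5$ ($L = -6 - -1 = -6 + 1 = -5$)
$l{\left(c \right)} = 1 + \frac{c}{7 + c^{2} + 6 c}$ ($l{\left(c \right)} = \frac{c}{7 + c^{2} + 6 c} + 1 = 1 + \frac{c}{7 + c^{2} + 6 c}$)
$\sqrt{92 + 188} \left(-77 + l{\left(L \right)}\right) = \sqrt{92 + 188} \left(-77 + \frac{7 + \left(-5\right)^{2} + 7 \left(-5\right)}{7 + \left(-5\right)^{2} + 6 \left(-5\right)}\right) = \sqrt{280} \left(-77 + \frac{7 + 25 - 35}{7 + 25 - 30}\right) = 2 \sqrt{70} \left(-77 + \frac{1}{2} \left(-3\right)\right) = 2 \sqrt{70} \left(-77 - \frac{3}{2}\right) = 2 \sqrt{70} \left(- \frac{157}{2}\right) = - 157 \sqrt{70}$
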